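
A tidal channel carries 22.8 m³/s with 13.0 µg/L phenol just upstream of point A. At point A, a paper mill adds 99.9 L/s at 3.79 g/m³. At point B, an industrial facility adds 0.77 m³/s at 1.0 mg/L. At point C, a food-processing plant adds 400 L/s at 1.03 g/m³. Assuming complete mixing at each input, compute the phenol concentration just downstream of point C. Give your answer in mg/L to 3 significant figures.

13.0 µg/L = 0.013 mg/L.
99.9 L/s = 0.0999 m³/s.
After input A: C = (22.8·0.013 + 0.0999·3.79) / 22.9 = 0.02948 mg/L.
After input B: C = (22.9·0.02948 + 0.77·1) / 23.67 = 0.06105 mg/L.
400 L/s = 0.4 m³/s.
After input C: C = (23.67·0.06105 + 0.4·1.03) / 24.07 = 0.07715 mg/L.

0.0772 mg/L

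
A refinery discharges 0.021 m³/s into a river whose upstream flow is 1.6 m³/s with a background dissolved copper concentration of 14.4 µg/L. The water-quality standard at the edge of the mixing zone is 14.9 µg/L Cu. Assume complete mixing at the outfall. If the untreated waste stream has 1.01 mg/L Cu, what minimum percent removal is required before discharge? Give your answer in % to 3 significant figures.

94.8 %

14.4 µg/L = 0.0144 mg/L.
14.9 µg/L = 0.0149 mg/L.
Mass balance: 0.0149·1.621 = 0.021·Cₑ + 1.6·0.0144.
Cₑ = (0.02415 − 0.02304) / 0.021 = 0.053 mg/L.
Required removal = 1 − 0.053/1.01 = 94.75 %.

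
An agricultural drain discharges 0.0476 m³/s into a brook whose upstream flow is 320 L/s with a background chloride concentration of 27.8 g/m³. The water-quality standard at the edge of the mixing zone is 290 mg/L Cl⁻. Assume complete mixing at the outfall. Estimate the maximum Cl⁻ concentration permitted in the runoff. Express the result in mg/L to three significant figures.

2050 mg/L

320 L/s = 0.32 m³/s.
Mass balance: 290·0.3676 = 0.0476·Cₑ + 0.32·27.8.
Cₑ = (106.6 − 8.896) / 0.0476 = 2053 mg/L.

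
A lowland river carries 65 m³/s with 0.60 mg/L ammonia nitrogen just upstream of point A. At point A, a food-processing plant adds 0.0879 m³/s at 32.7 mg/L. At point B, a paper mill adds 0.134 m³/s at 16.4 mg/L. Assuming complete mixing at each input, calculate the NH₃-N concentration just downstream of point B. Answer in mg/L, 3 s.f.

0.676 mg/L

After input A: C = (65·0.6 + 0.0879·32.7) / 65.09 = 0.6434 mg/L.
After input B: C = (65.09·0.6434 + 0.134·16.4) / 65.22 = 0.6757 mg/L.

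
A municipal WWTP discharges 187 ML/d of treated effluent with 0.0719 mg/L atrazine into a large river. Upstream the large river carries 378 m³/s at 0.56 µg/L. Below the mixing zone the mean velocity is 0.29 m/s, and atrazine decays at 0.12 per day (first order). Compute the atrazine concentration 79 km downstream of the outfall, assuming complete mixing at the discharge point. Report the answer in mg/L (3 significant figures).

0.000662 mg/L

187 ML/d = 2.164 m³/s.
0.56 µg/L = 0.00056 mg/L.
After complete mixing, C₀ = (2.164·0.0719 + 378·0.00056) / 380.2 = 0.0009662 mg/L.
Travel time t = 7.9e+04 m / 0.29 m/s = 2.724e+05 s = 3.153 d.
C = 0.0009662·exp(−0.12·3.153) = 0.0009662·0.685 = 0.0006618 mg/L.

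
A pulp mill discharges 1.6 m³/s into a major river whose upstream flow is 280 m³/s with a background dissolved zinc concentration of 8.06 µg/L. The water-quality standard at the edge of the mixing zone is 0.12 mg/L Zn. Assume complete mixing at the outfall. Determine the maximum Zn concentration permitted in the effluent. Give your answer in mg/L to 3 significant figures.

19.7 mg/L

8.06 µg/L = 0.00806 mg/L.
Mass balance: 0.12·281.6 = 1.6·Cₑ + 280·0.00806.
Cₑ = (33.79 − 2.257) / 1.6 = 19.71 mg/L.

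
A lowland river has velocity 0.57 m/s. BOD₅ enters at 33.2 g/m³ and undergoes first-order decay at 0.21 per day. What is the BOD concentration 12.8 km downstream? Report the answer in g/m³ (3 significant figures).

31.4 g/m³

Travel time t = 12.8 km / 0.57 m/s = 1.28e+04/0.57 = 2.246e+04 s = 0.2599 d.
First-order decay: C = 33.2·exp(−0.21·0.2599) = 33.2·0.9469 = 31.44 g/m³.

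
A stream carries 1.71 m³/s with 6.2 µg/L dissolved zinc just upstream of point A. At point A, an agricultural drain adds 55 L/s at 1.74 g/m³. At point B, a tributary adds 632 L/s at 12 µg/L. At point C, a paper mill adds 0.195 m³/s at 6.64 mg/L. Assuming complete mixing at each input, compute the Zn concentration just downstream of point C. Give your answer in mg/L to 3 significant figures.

0.543 mg/L

6.2 µg/L = 0.0062 mg/L.
55 L/s = 0.055 m³/s.
After input A: C = (1.71·0.0062 + 0.055·1.74) / 1.765 = 0.06023 mg/L.
632 L/s = 0.632 m³/s.
12 µg/L = 0.012 mg/L.
After input B: C = (1.765·0.06023 + 0.632·0.012) / 2.397 = 0.04751 mg/L.
After input C: C = (2.397·0.04751 + 0.195·6.64) / 2.592 = 0.5435 mg/L.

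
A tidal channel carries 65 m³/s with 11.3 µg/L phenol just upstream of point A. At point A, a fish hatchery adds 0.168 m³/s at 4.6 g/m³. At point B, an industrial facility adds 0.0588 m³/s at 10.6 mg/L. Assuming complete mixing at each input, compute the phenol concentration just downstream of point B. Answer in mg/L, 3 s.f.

11.3 µg/L = 0.0113 mg/L.
After input A: C = (65·0.0113 + 0.168·4.6) / 65.17 = 0.02313 mg/L.
After input B: C = (65.17·0.02313 + 0.0588·10.6) / 65.23 = 0.03266 mg/L.

0.0327 mg/L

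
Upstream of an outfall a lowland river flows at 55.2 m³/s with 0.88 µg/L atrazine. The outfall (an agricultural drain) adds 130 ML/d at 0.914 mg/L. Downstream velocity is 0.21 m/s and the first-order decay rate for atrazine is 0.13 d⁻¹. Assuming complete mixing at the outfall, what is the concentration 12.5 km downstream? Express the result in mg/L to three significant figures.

0.0230 mg/L

130 ML/d = 1.505 m³/s.
0.88 µg/L = 0.00088 mg/L.
After complete mixing, C₀ = (1.505·0.914 + 55.2·0.00088) / 56.7 = 0.02511 mg/L.
Travel time t = 1.25e+04 m / 0.21 m/s = 5.952e+04 s = 0.6889 d.
C = 0.02511·exp(−0.13·0.6889) = 0.02511·0.9143 = 0.02296 mg/L.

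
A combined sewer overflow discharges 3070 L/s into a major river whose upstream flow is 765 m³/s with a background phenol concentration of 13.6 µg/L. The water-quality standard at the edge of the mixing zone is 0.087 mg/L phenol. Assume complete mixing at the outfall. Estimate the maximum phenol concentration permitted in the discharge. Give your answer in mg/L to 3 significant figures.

3070 L/s = 3.07 m³/s.
13.6 µg/L = 0.0136 mg/L.
Mass balance: 0.087·768.1 = 3.07·Cₑ + 765·0.0136.
Cₑ = (66.82 − 10.4) / 3.07 = 18.38 mg/L.

18.4 mg/L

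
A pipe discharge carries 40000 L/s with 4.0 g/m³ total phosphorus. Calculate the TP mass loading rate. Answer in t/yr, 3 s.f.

5050 t/yr

40000 L/s = 40 m³/s.
Mass flux = Q·C = 40 m³/s × 4 g/m³ = 160 g/s.
= 160 g/s × 31.56 = 5049 t/yr.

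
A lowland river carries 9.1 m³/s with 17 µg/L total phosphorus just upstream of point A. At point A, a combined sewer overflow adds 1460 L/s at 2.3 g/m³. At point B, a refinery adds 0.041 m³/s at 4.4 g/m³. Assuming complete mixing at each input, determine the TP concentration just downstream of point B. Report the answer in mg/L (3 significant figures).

17 µg/L = 0.017 mg/L.
1460 L/s = 1.46 m³/s.
After input A: C = (9.1·0.017 + 1.46·2.3) / 10.56 = 0.3326 mg/L.
After input B: C = (10.56·0.3326 + 0.041·4.4) / 10.6 = 0.3484 mg/L.

0.348 mg/L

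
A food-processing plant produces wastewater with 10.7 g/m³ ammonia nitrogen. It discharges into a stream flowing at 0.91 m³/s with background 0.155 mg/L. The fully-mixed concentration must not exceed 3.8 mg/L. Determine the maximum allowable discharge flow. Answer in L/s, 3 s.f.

Mass balance at complete mixing: C_std·(Q_w + Q_r) = Q_w·C_e + Q_r·C_b.
Rearranging, Q_w = Q_r·(C_std − C_b)/(C_e − C_std) = 0.91·(3.8 − 0.155) / (10.7 − 3.8) = 0.4807 m³/s.
= 480.7 L/s.

481 L/s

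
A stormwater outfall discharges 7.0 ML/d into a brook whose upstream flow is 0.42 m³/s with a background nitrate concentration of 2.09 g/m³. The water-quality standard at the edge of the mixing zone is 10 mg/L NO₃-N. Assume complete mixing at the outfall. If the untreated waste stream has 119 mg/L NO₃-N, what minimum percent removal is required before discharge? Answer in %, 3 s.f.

57.1 %

7.0 ML/d = 0.08102 m³/s.
Mass balance: 10·0.501 = 0.08102·Cₑ + 0.42·2.09.
Cₑ = (5.01 − 0.8778) / 0.08102 = 51.01 mg/L.
Required removal = 1 − 51.01/119 = 57.14 %.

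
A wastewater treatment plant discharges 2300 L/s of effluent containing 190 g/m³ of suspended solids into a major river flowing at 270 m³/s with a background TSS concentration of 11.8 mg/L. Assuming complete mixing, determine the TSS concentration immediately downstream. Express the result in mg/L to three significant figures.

2300 L/s = 2.3 m³/s.
Flow-weighted mixing gives C = (2.3·190 + 270·11.8) / (2.3 + 270) = 3623/272.3 = 13.31 mg/L.

13.3 mg/L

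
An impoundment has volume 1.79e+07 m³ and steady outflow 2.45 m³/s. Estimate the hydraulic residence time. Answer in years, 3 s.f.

Q = 2.45 m³/s × 3.156e+07 s/yr = 7.732e+07 m³/yr.
Hydraulic residence time τ = V/Q = 1.79e+07/7.732e+07 = 0.2315 yr.

0.232 yr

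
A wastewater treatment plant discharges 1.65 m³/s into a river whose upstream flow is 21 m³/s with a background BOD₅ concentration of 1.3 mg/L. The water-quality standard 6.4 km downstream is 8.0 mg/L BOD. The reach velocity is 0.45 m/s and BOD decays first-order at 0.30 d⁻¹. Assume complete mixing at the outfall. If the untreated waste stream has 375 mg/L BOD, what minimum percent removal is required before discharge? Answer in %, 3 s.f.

Travel time to the compliance point: t = 6400/0.45 = 1.422e+04 s = 0.1646 d; decay factor exp(−0.30·0.1646) = 0.9518.
So the concentration just after mixing may be at most 8/0.9518 = 8.405 mg/L.
Mass balance: 8.405·22.65 = 1.65·Cₑ + 21·1.3.
Cₑ = (190.4 − 27.3) / 1.65 = 98.83 mg/L.
Required removal = 1 − 98.83/375 = 73.64 %.

73.6 %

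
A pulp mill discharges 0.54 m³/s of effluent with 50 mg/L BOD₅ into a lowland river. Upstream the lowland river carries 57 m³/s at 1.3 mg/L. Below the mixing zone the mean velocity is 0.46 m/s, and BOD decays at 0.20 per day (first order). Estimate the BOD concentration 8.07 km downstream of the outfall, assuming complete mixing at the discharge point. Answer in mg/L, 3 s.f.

1.69 mg/L

After complete mixing, C₀ = (0.54·50 + 57·1.3) / 57.54 = 1.757 mg/L.
Travel time t = 8070 m / 0.46 m/s = 1.754e+04 s = 0.203 d.
C = 1.757·exp(−0.20·0.203) = 1.757·0.9602 = 1.687 mg/L.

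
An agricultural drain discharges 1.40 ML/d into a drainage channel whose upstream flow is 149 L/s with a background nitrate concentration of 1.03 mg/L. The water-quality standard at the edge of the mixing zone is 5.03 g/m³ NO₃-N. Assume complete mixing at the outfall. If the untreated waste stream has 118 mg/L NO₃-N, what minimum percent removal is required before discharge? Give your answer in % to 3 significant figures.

64.6 %

1.40 ML/d = 0.0162 m³/s.
149 L/s = 0.149 m³/s.
Mass balance: 5.03·0.1652 = 0.0162·Cₑ + 0.149·1.03.
Cₑ = (0.831 − 0.1535) / 0.0162 = 41.81 mg/L.
Required removal = 1 − 41.81/118 = 64.57 %.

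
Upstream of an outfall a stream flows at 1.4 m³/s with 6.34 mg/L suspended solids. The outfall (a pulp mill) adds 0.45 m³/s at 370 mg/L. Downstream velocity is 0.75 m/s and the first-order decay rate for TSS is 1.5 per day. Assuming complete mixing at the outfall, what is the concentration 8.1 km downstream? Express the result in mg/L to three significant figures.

78.6 mg/L

After complete mixing, C₀ = (0.45·370 + 1.4·6.34) / 1.85 = 94.8 mg/L.
Travel time t = 8100 m / 0.75 m/s = 1.08e+04 s = 0.125 d.
C = 94.8·exp(−1.5·0.125) = 94.8·0.829 = 78.59 mg/L.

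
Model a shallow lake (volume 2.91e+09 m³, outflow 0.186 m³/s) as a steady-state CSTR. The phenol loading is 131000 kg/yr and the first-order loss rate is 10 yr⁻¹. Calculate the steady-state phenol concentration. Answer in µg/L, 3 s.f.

4.50 µg/L

Outflow Q = 0.186 m³/s × 3.156e+07 s/yr = 5.87e+06 m³/yr.
Steady-state CSTR mass balance: W = Q·C + k·V·C, so C = W/(Q + kV).
Q + kV = 5.87e+06 + 10·2.91e+09 = 2.911e+10 m³/yr.
C = 131000/2.911e+10 = 4.501e-06 kg/m³ = 0.004501 mg/L = 4.501 µg/L.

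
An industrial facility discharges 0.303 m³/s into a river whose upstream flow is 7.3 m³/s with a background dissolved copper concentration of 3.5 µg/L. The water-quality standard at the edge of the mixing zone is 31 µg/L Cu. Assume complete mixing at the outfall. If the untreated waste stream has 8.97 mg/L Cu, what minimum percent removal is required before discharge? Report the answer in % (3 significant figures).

3.5 µg/L = 0.0035 mg/L.
31 µg/L = 0.031 mg/L.
Mass balance: 0.031·7.603 = 0.303·Cₑ + 7.3·0.0035.
Cₑ = (0.2357 − 0.02555) / 0.303 = 0.6935 mg/L.
Required removal = 1 − 0.6935/8.97 = 92.27 %.

92.3 %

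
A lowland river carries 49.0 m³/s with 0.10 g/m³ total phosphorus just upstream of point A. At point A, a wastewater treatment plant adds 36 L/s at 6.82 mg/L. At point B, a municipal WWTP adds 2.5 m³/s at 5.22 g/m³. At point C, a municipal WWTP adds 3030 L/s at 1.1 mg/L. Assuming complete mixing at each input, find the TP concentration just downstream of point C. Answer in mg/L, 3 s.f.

0.395 mg/L

36 L/s = 0.036 m³/s.
After input A: C = (49·0.1 + 0.036·6.82) / 49.04 = 0.1049 mg/L.
After input B: C = (49.04·0.1049 + 2.5·5.22) / 51.54 = 0.3531 mg/L.
3030 L/s = 3.03 m³/s.
After input C: C = (51.54·0.3531 + 3.03·1.1) / 54.57 = 0.3945 mg/L.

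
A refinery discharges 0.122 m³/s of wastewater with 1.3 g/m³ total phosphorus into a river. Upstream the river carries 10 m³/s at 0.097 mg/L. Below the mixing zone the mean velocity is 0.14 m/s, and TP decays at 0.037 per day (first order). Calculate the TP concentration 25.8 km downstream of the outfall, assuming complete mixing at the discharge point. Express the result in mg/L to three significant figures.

0.103 mg/L

After complete mixing, C₀ = (0.122·1.3 + 10·0.097) / 10.12 = 0.1115 mg/L.
Travel time t = 2.58e+04 m / 0.14 m/s = 1.843e+05 s = 2.133 d.
C = 0.1115·exp(−0.037·2.133) = 0.1115·0.9241 = 0.103 mg/L.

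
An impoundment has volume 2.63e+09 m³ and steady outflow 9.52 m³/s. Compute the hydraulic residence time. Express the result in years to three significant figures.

8.75 yr

Q = 9.52 m³/s × 3.156e+07 s/yr = 3.004e+08 m³/yr.
Hydraulic residence time τ = V/Q = 2.63e+09/3.004e+08 = 8.754 yr.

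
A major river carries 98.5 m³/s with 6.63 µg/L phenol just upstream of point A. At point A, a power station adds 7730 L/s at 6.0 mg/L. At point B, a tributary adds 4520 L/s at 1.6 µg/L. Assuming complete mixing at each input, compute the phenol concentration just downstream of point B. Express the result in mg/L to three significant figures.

6.63 µg/L = 0.00663 mg/L.
7730 L/s = 7.73 m³/s.
After input A: C = (98.5·0.00663 + 7.73·6) / 106.2 = 0.4427 mg/L.
4520 L/s = 4.52 m³/s.
1.6 µg/L = 0.0016 mg/L.
After input B: C = (106.2·0.4427 + 4.52·0.0016) / 110.8 = 0.4247 mg/L.

0.425 mg/L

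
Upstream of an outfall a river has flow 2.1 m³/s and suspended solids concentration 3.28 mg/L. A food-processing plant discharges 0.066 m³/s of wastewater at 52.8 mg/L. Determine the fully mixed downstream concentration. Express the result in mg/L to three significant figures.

4.79 mg/L

By mass balance at complete mixing, C = (0.066·52.8 + 2.1·3.28) / (0.066 + 2.1) = 10.37/2.166 = 4.789 mg/L.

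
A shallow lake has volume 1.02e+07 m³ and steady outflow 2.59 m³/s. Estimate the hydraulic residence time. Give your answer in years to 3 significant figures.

0.125 yr

Q = 2.59 m³/s × 3.156e+07 s/yr = 8.173e+07 m³/yr.
Hydraulic residence time τ = V/Q = 1.02e+07/8.173e+07 = 0.1248 yr.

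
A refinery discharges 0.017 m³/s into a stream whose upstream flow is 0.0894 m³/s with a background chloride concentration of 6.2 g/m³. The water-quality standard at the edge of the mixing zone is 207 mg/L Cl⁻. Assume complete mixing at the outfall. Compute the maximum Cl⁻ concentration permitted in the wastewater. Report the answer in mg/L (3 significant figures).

1260 mg/L

Mass balance: 207·0.1064 = 0.017·Cₑ + 0.0894·6.2.
Cₑ = (22.02 − 0.5543) / 0.017 = 1263 mg/L.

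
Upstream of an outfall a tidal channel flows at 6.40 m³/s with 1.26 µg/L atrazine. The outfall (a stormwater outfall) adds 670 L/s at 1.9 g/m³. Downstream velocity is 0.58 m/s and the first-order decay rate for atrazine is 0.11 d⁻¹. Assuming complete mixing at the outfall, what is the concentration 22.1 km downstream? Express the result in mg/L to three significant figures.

0.173 mg/L

670 L/s = 0.67 m³/s.
1.26 µg/L = 0.00126 mg/L.
After complete mixing, C₀ = (0.67·1.9 + 6.4·0.00126) / 7.07 = 0.1812 mg/L.
Travel time t = 2.21e+04 m / 0.58 m/s = 3.81e+04 s = 0.441 d.
C = 0.1812·exp(−0.11·0.441) = 0.1812·0.9526 = 0.1726 mg/L.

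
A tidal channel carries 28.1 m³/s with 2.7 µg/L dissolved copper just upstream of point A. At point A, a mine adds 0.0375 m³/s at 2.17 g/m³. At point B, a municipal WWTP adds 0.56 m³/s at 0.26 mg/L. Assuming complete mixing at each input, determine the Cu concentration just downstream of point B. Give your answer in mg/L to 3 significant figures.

0.0106 mg/L

2.7 µg/L = 0.0027 mg/L.
After input A: C = (28.1·0.0027 + 0.0375·2.17) / 28.14 = 0.005588 mg/L.
After input B: C = (28.14·0.005588 + 0.56·0.26) / 28.7 = 0.01055 mg/L.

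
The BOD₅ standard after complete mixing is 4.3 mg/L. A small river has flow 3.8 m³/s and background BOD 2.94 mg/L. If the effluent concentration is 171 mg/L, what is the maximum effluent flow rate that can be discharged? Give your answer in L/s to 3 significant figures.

31.0 L/s

Mass balance at complete mixing: C_std·(Q_w + Q_r) = Q_w·C_e + Q_r·C_b.
Rearranging, Q_w = Q_r·(C_std − C_b)/(C_e − C_std) = 3.8·(4.3 − 2.94) / (171 − 4.3) = 0.031 m³/s.
= 31 L/s.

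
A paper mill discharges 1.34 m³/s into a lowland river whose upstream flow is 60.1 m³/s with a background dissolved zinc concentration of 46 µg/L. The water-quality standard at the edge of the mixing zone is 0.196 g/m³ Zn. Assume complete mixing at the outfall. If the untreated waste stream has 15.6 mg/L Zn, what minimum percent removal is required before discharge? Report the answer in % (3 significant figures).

55.6 %

46 µg/L = 0.046 mg/L.
Mass balance: 0.196·61.44 = 1.34·Cₑ + 60.1·0.046.
Cₑ = (12.04 − 2.765) / 1.34 = 6.924 mg/L.
Required removal = 1 − 6.924/15.6 = 55.62 %.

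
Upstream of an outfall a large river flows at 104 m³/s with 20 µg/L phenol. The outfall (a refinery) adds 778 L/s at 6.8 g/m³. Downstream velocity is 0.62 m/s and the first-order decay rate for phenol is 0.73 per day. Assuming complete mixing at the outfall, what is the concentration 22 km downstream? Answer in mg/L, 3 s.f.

778 L/s = 0.778 m³/s.
20 µg/L = 0.02 mg/L.
After complete mixing, C₀ = (0.778·6.8 + 104·0.02) / 104.8 = 0.07034 mg/L.
Travel time t = 2.2e+04 m / 0.62 m/s = 3.548e+04 s = 0.4107 d.
C = 0.07034·exp(−0.73·0.4107) = 0.07034·0.741 = 0.05212 mg/L.

0.0521 mg/L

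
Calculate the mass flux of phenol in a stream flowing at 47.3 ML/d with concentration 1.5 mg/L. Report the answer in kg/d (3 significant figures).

47.3 ML/d = 0.5475 m³/s.
Mass flux = Q·C = 0.5475 m³/s × 1.5 g/m³ = 0.8212 g/s.
= 0.8212 g/s × 86.4 = 70.95 kg/d.

70.9 kg/d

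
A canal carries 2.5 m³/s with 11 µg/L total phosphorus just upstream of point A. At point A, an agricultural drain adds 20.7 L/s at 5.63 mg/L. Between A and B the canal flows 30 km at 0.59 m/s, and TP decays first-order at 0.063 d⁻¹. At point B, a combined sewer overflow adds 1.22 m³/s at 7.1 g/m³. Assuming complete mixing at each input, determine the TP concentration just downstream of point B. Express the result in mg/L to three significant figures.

11 µg/L = 0.011 mg/L.
20.7 L/s = 0.0207 m³/s.
After input A: C = (2.5·0.011 + 0.0207·5.63) / 2.521 = 0.05714 mg/L.
Over the 30 km reach to input B (t = 5.085e+04 s = 0.5885 d), decay gives C = 0.05714·exp(−0.063·0.5885) = 0.05506 mg/L.
After input B: C = (2.521·0.05506 + 1.22·7.1) / 3.741 = 2.353 mg/L.

2.35 mg/L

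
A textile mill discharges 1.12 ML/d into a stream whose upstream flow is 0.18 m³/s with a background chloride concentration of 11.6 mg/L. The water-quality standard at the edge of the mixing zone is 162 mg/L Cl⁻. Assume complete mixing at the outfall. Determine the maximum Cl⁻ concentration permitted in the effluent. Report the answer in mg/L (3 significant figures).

2250 mg/L

1.12 ML/d = 0.01296 m³/s.
Mass balance: 162·0.193 = 0.01296·Cₑ + 0.18·11.6.
Cₑ = (31.26 − 2.088) / 0.01296 = 2250 mg/L.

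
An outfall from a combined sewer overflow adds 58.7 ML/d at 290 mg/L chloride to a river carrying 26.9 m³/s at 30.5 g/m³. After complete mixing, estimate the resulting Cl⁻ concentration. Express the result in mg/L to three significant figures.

58.7 ML/d = 0.6794 m³/s.
Flow-weighted mixing gives C = (0.6794·290 + 26.9·30.5) / (0.6794 + 26.9) = 1017/27.58 = 36.89 mg/L.

36.9 mg/L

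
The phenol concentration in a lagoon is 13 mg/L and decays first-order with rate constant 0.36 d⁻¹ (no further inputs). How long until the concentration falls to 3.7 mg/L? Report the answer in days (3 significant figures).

3.49 d

t = ln(C₀/C)/k = ln(13/3.7)/0.36 = 1.257/0.36 = 3.491 d.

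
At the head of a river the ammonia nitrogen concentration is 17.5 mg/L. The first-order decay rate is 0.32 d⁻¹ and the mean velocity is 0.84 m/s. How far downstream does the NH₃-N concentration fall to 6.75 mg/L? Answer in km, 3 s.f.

216 km

From C = C₀·e^(−kt), t = ln(C₀/C)/k = ln(17.5/6.75)/0.32 = 0.9527/0.32 = 2.977 d.
Distance = v·t = 0.84 m/s × 2.572e+05 s = 2.161e+05 m = 216.1 km.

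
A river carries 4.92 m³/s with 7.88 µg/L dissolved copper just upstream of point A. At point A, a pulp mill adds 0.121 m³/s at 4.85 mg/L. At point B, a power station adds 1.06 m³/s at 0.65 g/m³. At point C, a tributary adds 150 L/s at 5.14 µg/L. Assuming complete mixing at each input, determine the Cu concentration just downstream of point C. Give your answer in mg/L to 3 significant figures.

7.88 µg/L = 0.00788 mg/L.
After input A: C = (4.92·0.00788 + 0.121·4.85) / 5.041 = 0.1241 mg/L.
After input B: C = (5.041·0.1241 + 1.06·0.65) / 6.101 = 0.2155 mg/L.
150 L/s = 0.15 m³/s.
5.14 µg/L = 0.00514 mg/L.
After input C: C = (6.101·0.2155 + 0.15·0.00514) / 6.251 = 0.2104 mg/L.

0.210 mg/L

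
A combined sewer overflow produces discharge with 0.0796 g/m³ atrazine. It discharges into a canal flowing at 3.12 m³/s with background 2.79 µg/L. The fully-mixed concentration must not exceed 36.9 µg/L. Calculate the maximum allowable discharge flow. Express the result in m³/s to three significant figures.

2.49 m³/s

2.79 µg/L = 0.00279 mg/L.
36.9 µg/L = 0.0369 mg/L.
Mass balance at complete mixing: C_std·(Q_w + Q_r) = Q_w·C_e + Q_r·C_b.
Rearranging, Q_w = Q_r·(C_std − C_b)/(C_e − C_std) = 3.12·(0.0369 − 0.00279) / (0.0796 − 0.0369) = 2.492 m³/s.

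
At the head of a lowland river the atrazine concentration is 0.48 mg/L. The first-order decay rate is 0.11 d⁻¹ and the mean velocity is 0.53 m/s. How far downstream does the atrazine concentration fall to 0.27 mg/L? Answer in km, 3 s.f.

From C = C₀·e^(−kt), t = ln(C₀/C)/k = ln(0.48/0.27)/0.11 = 0.5754/0.11 = 5.231 d.
Distance = v·t = 0.53 m/s × 4.519e+05 s = 2.395e+05 m = 239.5 km.

240 km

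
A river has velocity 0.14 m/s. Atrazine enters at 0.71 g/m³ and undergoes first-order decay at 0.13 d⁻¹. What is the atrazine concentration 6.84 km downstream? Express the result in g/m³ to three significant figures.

0.660 g/m³

Travel time t = 6.84 km / 0.14 m/s = 6840/0.14 = 4.886e+04 s = 0.5655 d.
First-order decay: C = 0.71·exp(−0.13·0.5655) = 0.71·0.9291 = 0.6597 g/m³.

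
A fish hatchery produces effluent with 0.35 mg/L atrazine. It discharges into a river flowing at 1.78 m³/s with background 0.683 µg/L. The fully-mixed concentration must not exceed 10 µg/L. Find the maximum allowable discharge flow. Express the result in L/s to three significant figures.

48.8 L/s

0.683 µg/L = 0.000683 mg/L.
10 µg/L = 0.01 mg/L.
Mass balance at complete mixing: C_std·(Q_w + Q_r) = Q_w·C_e + Q_r·C_b.
Rearranging, Q_w = Q_r·(C_std − C_b)/(C_e − C_std) = 1.78·(0.01 − 0.000683) / (0.35 − 0.01) = 0.04878 m³/s.
= 48.78 L/s.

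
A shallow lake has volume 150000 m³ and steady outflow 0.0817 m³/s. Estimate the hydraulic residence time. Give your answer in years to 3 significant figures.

Q = 0.0817 m³/s × 3.156e+07 s/yr = 2.578e+06 m³/yr.
Hydraulic residence time τ = V/Q = 150000/2.578e+06 = 0.05818 yr.

0.0582 yr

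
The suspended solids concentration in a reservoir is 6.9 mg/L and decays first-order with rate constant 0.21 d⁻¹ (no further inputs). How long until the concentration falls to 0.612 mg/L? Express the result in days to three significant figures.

t = ln(C₀/C)/k = ln(6.9/0.612)/0.21 = 2.423/0.21 = 11.54 d.

11.5 d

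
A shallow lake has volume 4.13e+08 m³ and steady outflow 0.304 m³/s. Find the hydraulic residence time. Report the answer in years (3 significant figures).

43.0 yr

Q = 0.304 m³/s × 3.156e+07 s/yr = 9.594e+06 m³/yr.
Hydraulic residence time τ = V/Q = 4.13e+08/9.594e+06 = 43.05 yr.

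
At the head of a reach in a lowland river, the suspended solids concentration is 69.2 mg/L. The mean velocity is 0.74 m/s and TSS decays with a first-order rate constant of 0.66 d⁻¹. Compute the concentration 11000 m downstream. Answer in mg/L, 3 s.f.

61.8 mg/L

Travel time t = 11000 m / 0.74 m/s = 1.1e+04/0.74 = 1.486e+04 s = 0.172 d.
First-order decay: C = 69.2·exp(−0.66·0.172) = 69.2·0.8927 = 61.77 mg/L.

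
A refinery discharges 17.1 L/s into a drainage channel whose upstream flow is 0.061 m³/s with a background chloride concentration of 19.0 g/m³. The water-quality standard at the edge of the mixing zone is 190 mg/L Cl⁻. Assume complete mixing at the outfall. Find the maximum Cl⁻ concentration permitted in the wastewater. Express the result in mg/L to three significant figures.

17.1 L/s = 0.0171 m³/s.
Mass balance: 190·0.0781 = 0.0171·Cₑ + 0.061·19.
Cₑ = (14.84 − 1.159) / 0.0171 = 800 mg/L.

800 mg/L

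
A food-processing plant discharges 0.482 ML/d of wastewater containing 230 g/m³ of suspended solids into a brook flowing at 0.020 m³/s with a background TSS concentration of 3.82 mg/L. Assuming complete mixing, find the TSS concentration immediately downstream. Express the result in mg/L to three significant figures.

53.1 mg/L

0.482 ML/d = 0.005579 m³/s.
Conservation of mass across the mixing zone: C = (0.005579·230 + 0.02·3.82) / (0.005579 + 0.02) = 1.36/0.02558 = 53.15 mg/L.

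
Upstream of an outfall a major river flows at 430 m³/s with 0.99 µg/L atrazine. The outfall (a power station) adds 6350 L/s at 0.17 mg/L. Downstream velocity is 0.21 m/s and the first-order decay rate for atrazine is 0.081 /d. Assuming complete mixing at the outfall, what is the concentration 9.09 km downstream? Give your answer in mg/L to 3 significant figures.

6350 L/s = 6.35 m³/s.
0.99 µg/L = 0.00099 mg/L.
After complete mixing, C₀ = (6.35·0.17 + 430·0.00099) / 436.4 = 0.00345 mg/L.
Travel time t = 9090 m / 0.21 m/s = 4.329e+04 s = 0.501 d.
C = 0.00345·exp(−0.081·0.501) = 0.00345·0.9602 = 0.003312 mg/L.

0.00331 mg/L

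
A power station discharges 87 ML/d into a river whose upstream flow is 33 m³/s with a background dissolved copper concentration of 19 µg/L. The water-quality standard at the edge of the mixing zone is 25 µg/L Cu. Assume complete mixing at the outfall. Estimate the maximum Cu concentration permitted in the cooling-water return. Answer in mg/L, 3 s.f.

0.222 mg/L

87 ML/d = 1.007 m³/s.
19 µg/L = 0.019 mg/L.
25 µg/L = 0.025 mg/L.
Mass balance: 0.025·34.01 = 1.007·Cₑ + 33·0.019.
Cₑ = (0.8502 − 0.627) / 1.007 = 0.2216 mg/L.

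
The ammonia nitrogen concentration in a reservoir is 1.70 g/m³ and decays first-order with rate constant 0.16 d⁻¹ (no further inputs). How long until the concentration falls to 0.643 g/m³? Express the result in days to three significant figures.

t = ln(C₀/C)/k = ln(1.70/0.643)/0.16 = 0.9722/0.16 = 6.076 d.

6.08 d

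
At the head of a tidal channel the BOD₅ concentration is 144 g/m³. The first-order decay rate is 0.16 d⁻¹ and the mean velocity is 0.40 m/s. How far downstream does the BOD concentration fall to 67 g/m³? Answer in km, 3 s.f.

165 km

From C = C₀·e^(−kt), t = ln(C₀/C)/k = ln(144/67)/0.16 = 0.7651/0.16 = 4.782 d.
Distance = v·t = 0.40 m/s × 4.132e+05 s = 1.653e+05 m = 165.3 km.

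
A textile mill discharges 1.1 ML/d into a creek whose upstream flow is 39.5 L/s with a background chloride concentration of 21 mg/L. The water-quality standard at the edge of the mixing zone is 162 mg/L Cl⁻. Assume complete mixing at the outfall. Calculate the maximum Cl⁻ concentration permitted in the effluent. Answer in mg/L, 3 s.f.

1.1 ML/d = 0.01273 m³/s.
39.5 L/s = 0.0395 m³/s.
Mass balance: 162·0.05223 = 0.01273·Cₑ + 0.0395·21.
Cₑ = (8.462 − 0.8295) / 0.01273 = 599.5 mg/L.

599 mg/L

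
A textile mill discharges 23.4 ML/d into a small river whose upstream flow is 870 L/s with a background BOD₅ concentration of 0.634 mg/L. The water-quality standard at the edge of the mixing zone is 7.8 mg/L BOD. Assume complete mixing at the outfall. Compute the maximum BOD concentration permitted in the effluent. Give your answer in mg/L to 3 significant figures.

23.4 ML/d = 0.2708 m³/s.
870 L/s = 0.87 m³/s.
Mass balance: 7.8·1.141 = 0.2708·Cₑ + 0.87·0.634.
Cₑ = (8.899 − 0.5516) / 0.2708 = 30.82 mg/L.

30.8 mg/L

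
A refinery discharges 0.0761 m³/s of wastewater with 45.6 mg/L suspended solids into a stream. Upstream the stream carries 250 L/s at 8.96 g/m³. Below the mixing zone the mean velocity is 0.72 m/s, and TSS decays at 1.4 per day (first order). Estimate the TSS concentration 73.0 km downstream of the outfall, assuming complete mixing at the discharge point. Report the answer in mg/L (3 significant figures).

250 L/s = 0.25 m³/s.
After complete mixing, C₀ = (0.0761·45.6 + 0.25·8.96) / 0.3261 = 17.51 mg/L.
Travel time t = 7.3e+04 m / 0.72 m/s = 1.014e+05 s = 1.173 d.
C = 17.51·exp(−1.4·1.173) = 17.51·0.1934 = 3.387 mg/L.

3.39 mg/L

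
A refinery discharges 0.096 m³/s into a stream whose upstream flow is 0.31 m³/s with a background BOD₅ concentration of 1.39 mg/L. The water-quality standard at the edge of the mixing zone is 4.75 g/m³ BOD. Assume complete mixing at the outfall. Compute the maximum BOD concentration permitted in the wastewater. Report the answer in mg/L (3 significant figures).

Mass balance: 4.75·0.406 = 0.096·Cₑ + 0.31·1.39.
Cₑ = (1.929 − 0.4309) / 0.096 = 15.6 mg/L.

15.6 mg/L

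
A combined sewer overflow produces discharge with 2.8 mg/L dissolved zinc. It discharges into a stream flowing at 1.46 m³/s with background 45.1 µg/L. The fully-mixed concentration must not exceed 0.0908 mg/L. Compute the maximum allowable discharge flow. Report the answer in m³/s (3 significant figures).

0.0246 m³/s

45.1 µg/L = 0.0451 mg/L.
Mass balance at complete mixing: C_std·(Q_w + Q_r) = Q_w·C_e + Q_r·C_b.
Rearranging, Q_w = Q_r·(C_std − C_b)/(C_e − C_std) = 1.46·(0.0908 − 0.0451) / (2.8 − 0.0908) = 0.02463 m³/s.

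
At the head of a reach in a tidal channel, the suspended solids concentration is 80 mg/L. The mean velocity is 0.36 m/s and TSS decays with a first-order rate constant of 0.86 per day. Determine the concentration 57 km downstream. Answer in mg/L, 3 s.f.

Travel time t = 57 km / 0.36 m/s = 5.7e+04/0.36 = 1.583e+05 s = 1.833 d.
First-order decay: C = 80·exp(−0.86·1.833) = 80·0.2068 = 16.54 mg/L.

16.5 mg/L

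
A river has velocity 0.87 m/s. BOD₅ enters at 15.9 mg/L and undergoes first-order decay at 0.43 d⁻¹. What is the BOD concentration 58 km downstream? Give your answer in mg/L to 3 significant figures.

Travel time t = 58 km / 0.87 m/s = 5.8e+04/0.87 = 6.667e+04 s = 0.7716 d.
First-order decay: C = 15.9·exp(−0.43·0.7716) = 15.9·0.7176 = 11.41 mg/L.

11.4 mg/L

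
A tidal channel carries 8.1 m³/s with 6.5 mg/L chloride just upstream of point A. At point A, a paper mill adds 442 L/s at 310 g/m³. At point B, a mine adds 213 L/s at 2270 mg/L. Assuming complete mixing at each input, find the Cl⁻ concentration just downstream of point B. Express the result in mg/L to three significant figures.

442 L/s = 0.442 m³/s.
After input A: C = (8.1·6.5 + 0.442·310) / 8.542 = 22.2 mg/L.
213 L/s = 0.213 m³/s.
After input B: C = (8.542·22.2 + 0.213·2270) / 8.755 = 76.89 mg/L.

76.9 mg/L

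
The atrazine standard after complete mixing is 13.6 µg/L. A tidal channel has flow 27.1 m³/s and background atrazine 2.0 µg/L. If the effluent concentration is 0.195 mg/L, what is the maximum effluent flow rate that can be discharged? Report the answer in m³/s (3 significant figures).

1.73 m³/s

2.0 µg/L = 0.002 mg/L.
13.6 µg/L = 0.0136 mg/L.
Mass balance at complete mixing: C_std·(Q_w + Q_r) = Q_w·C_e + Q_r·C_b.
Rearranging, Q_w = Q_r·(C_std − C_b)/(C_e − C_std) = 27.1·(0.0136 − 0.002) / (0.195 − 0.0136) = 1.733 m³/s.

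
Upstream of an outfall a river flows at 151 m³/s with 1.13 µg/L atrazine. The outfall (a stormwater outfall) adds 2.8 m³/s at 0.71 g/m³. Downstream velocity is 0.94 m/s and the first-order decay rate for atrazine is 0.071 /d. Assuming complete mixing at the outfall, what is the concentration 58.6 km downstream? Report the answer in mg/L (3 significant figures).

0.0133 mg/L

1.13 µg/L = 0.00113 mg/L.
After complete mixing, C₀ = (2.8·0.71 + 151·0.00113) / 153.8 = 0.01404 mg/L.
Travel time t = 5.86e+04 m / 0.94 m/s = 6.234e+04 s = 0.7215 d.
C = 0.01404·exp(−0.071·0.7215) = 0.01404·0.9501 = 0.01333 mg/L.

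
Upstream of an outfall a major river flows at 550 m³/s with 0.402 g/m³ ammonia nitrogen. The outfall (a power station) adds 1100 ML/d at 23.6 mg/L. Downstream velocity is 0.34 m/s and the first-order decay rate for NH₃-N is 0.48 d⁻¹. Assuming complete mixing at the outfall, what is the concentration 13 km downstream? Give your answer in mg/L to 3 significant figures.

1100 ML/d = 12.73 m³/s.
After complete mixing, C₀ = (12.73·23.6 + 550·0.402) / 562.7 = 0.9268 mg/L.
Travel time t = 1.3e+04 m / 0.34 m/s = 3.824e+04 s = 0.4425 d.
C = 0.9268·exp(−0.48·0.4425) = 0.9268·0.8086 = 0.7495 mg/L.

0.749 mg/L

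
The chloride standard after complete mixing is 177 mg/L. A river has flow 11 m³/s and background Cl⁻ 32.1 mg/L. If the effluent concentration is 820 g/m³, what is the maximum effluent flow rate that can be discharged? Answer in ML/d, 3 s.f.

214 ML/d

Mass balance at complete mixing: C_std·(Q_w + Q_r) = Q_w·C_e + Q_r·C_b.
Rearranging, Q_w = Q_r·(C_std − C_b)/(C_e − C_std) = 11·(177 − 32.1) / (820 − 177) = 2.479 m³/s.
= 214.2 ML/d.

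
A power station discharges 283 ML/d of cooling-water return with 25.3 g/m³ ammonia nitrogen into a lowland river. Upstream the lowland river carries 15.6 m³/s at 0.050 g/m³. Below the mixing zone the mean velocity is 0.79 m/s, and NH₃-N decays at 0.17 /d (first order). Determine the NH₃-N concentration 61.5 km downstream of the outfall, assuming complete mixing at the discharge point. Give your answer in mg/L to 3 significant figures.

3.80 mg/L

283 ML/d = 3.275 m³/s.
After complete mixing, C₀ = (3.275·25.3 + 15.6·0.05) / 18.88 = 4.432 mg/L.
Travel time t = 6.15e+04 m / 0.79 m/s = 7.785e+04 s = 0.901 d.
C = 4.432·exp(−0.17·0.901) = 4.432·0.858 = 3.802 mg/L.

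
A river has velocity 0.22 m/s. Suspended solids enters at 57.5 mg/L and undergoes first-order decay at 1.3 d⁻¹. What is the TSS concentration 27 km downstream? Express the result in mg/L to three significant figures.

Travel time t = 27 km / 0.22 m/s = 2.7e+04/0.22 = 1.227e+05 s = 1.42 d.
First-order decay: C = 57.5·exp(−1.3·1.42) = 57.5·0.1578 = 9.072 mg/L.

9.07 mg/L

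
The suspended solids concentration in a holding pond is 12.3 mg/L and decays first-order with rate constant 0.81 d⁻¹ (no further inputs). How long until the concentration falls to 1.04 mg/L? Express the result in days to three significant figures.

t = ln(C₀/C)/k = ln(12.3/1.04)/0.81 = 2.47/0.81 = 3.05 d.

3.05 d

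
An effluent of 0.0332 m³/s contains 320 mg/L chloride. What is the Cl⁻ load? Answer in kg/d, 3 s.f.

Mass flux = Q·C = 0.0332 m³/s × 320 g/m³ = 10.62 g/s.
= 10.62 g/s × 86.4 = 917.9 kg/d.

918 kg/d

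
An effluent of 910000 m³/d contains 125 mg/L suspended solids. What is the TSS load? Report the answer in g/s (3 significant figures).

910000 m³/d = 10.53 m³/s.
Mass flux = Q·C = 10.53 m³/s × 125 g/m³ = 1317 g/s.

1320 g/s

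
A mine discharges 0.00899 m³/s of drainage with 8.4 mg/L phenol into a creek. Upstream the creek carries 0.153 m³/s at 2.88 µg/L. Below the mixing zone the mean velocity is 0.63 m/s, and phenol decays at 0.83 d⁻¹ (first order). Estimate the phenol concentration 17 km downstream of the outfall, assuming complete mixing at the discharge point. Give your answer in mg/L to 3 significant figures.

0.362 mg/L

2.88 µg/L = 0.00288 mg/L.
After complete mixing, C₀ = (0.00899·8.4 + 0.153·0.00288) / 0.162 = 0.4689 mg/L.
Travel time t = 1.7e+04 m / 0.63 m/s = 2.698e+04 s = 0.3123 d.
C = 0.4689·exp(−0.83·0.3123) = 0.4689·0.7717 = 0.3618 mg/L.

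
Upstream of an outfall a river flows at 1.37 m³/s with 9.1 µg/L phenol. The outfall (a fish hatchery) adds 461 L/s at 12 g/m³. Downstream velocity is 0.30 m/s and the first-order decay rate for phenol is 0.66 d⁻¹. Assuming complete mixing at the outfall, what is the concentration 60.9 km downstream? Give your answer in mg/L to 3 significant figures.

461 L/s = 0.461 m³/s.
9.1 µg/L = 0.0091 mg/L.
After complete mixing, C₀ = (0.461·12 + 1.37·0.0091) / 1.831 = 3.028 mg/L.
Travel time t = 6.09e+04 m / 0.30 m/s = 2.03e+05 s = 2.35 d.
C = 3.028·exp(−0.66·2.35) = 3.028·0.2121 = 0.6423 mg/L.

0.642 mg/L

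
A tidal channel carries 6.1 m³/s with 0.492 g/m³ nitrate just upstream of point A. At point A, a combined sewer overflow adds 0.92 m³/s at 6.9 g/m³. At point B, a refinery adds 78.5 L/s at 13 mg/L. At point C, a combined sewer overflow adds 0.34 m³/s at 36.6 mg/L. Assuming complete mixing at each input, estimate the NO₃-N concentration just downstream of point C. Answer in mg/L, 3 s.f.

After input A: C = (6.1·0.492 + 0.92·6.9) / 7.02 = 1.332 mg/L.
78.5 L/s = 0.0785 m³/s.
After input B: C = (7.02·1.332 + 0.0785·13) / 7.098 = 1.461 mg/L.
After input C: C = (7.098·1.461 + 0.34·36.6) / 7.438 = 3.067 mg/L.

3.07 mg/L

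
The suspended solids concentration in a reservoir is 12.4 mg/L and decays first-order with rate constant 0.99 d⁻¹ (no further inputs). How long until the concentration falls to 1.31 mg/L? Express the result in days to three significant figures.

t = ln(C₀/C)/k = ln(12.4/1.31)/0.99 = 2.248/0.99 = 2.27 d.

2.27 d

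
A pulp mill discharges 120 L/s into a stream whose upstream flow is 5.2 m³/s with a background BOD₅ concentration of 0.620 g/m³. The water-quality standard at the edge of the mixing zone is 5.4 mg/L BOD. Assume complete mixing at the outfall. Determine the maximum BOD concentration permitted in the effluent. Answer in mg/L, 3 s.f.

120 L/s = 0.12 m³/s.
Mass balance: 5.4·5.32 = 0.12·Cₑ + 5.2·0.62.
Cₑ = (28.73 − 3.224) / 0.12 = 212.5 mg/L.

213 mg/L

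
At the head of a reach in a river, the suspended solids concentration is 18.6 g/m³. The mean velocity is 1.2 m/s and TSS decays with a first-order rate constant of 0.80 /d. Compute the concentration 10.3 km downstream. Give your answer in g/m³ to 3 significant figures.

Travel time t = 10.3 km / 1.2 m/s = 1.03e+04/1.2 = 8583 s = 0.09934 d.
First-order decay: C = 18.6·exp(−0.80·0.09934) = 18.6·0.9236 = 17.18 g/m³.

17.2 g/m³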